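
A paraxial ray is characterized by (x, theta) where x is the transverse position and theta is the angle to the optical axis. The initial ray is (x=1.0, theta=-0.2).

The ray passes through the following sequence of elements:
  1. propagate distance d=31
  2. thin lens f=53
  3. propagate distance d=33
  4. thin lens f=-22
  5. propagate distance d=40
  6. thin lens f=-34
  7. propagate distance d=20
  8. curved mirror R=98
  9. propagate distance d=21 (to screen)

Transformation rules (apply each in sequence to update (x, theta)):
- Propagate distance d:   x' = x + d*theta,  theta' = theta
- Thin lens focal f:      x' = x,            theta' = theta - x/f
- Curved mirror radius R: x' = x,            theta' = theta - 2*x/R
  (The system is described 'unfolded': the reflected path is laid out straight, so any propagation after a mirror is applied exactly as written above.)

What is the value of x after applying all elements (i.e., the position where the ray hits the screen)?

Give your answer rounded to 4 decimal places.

Answer: -58.9443

Derivation:
Initial: x=1.0000 theta=-0.2000
After 1 (propagate distance d=31): x=-5.2000 theta=-0.2000
After 2 (thin lens f=53): x=-5.2000 theta=-27/265 (≈-0.1019)
After 3 (propagate distance d=33): x=-2269/265 (≈-8.5623) theta=-27/265 (≈-0.1019)
After 4 (thin lens f=-22): x=-2269/265 (≈-8.5623) theta=-2863/5830 (≈-0.4911)
After 5 (propagate distance d=40): x=-82219/2915 (≈-28.2055) theta=-2863/5830 (≈-0.4911)
After 6 (thin lens f=-34): x=-82219/2915 (≈-28.2055) theta=-13089/9911 (≈-1.3207)
After 7 (propagate distance d=20): x=-2706623/49555 (≈-54.6186) theta=-13089/9911 (≈-1.3207)
After 8 (curved mirror R=98): x=-2706623/49555 (≈-54.6186) theta=-500182/2428195 (≈-0.2060)
After 9 (propagate distance d=21 (to screen)): x=-20446907/346885 (≈-58.9443) theta=-500182/2428195 (≈-0.2060)
Rounded to 4 decimal places: x = -58.9443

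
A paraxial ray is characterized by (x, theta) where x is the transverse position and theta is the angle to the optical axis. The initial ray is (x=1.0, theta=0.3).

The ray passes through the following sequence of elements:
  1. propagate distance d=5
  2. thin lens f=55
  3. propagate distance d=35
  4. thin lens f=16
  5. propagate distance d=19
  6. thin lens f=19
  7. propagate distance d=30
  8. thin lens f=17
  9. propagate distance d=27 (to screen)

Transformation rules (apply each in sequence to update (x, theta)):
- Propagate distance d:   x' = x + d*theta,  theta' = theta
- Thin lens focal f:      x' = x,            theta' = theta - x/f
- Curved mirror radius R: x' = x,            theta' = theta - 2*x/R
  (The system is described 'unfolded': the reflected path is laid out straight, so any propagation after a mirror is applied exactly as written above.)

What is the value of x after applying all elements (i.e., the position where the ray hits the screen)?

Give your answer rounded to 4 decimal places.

Initial: x=1.0000 theta=0.3000
After 1 (propagate distance d=5): x=2.5000 theta=0.3000
After 2 (thin lens f=55): x=2.5000 theta=14/55 (≈0.2545)
After 3 (propagate distance d=35): x=251/22 (≈11.4091) theta=14/55 (≈0.2545)
After 4 (thin lens f=16): x=251/22 (≈11.4091) theta=-807/1760 (≈-0.4585)
After 5 (propagate distance d=19): x=4747/1760 (≈2.6972) theta=-807/1760 (≈-0.4585)
After 6 (thin lens f=19): x=4747/1760 (≈2.6972) theta=-251/418 (≈-0.6005)
After 7 (propagate distance d=30): x=-512207/33440 (≈-15.3172) theta=-251/418 (≈-0.6005)
After 8 (thin lens f=17): x=-512207/33440 (≈-15.3172) theta=170847/568480 (≈0.3005)
After 9 (propagate distance d=27 (to screen)): x=-409465/56848 (≈-7.2028) theta=170847/568480 (≈0.3005)
Rounded to 4 decimal places: x = -7.2028

Answer: -7.2028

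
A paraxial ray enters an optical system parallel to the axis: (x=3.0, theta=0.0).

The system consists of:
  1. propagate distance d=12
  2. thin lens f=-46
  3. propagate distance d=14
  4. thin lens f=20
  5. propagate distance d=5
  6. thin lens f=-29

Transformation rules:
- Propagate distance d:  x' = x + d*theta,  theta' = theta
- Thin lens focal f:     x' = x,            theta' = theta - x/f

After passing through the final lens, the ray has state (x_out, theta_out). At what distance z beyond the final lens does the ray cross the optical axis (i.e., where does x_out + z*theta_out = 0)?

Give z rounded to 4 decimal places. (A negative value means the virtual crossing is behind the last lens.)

Initial: x=3.0000 theta=0.0000
After 1 (propagate distance d=12): x=3.0000 theta=0.0000
After 2 (thin lens f=-46): x=3.0000 theta=3/46 (≈0.0652)
After 3 (propagate distance d=14): x=90/23 (≈3.9130) theta=3/46 (≈0.0652)
After 4 (thin lens f=20): x=90/23 (≈3.9130) theta=-3/23 (≈-0.1304)
After 5 (propagate distance d=5): x=75/23 (≈3.2609) theta=-3/23 (≈-0.1304)
After 6 (thin lens f=-29): x=75/23 (≈3.2609) theta=-12/667 (≈-0.0180)
z_focus = -x_out/theta_out = -(75/23)/(-12/667) = 181.2500
Rounded to 4 decimal places: z = 181.2500

Answer: 181.2500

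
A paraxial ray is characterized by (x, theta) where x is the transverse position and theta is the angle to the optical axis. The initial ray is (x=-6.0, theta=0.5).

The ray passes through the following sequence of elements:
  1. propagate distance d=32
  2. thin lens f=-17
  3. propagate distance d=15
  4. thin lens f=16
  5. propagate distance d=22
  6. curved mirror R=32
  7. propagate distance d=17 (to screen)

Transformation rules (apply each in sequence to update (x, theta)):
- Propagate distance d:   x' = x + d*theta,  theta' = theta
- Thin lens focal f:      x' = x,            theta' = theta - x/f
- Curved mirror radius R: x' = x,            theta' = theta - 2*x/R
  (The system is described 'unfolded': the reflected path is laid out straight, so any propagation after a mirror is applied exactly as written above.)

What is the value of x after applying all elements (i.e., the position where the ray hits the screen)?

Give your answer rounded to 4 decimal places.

Answer: -10.3481

Derivation:
Initial: x=-6.0000 theta=0.5000
After 1 (propagate distance d=32): x=10.0000 theta=0.5000
After 2 (thin lens f=-17): x=10.0000 theta=37/34 (≈1.0882)
After 3 (propagate distance d=15): x=895/34 (≈26.3235) theta=37/34 (≈1.0882)
After 4 (thin lens f=16): x=895/34 (≈26.3235) theta=-303/544 (≈-0.5570)
After 5 (propagate distance d=22): x=3827/272 (≈14.0699) theta=-303/544 (≈-0.5570)
After 6 (curved mirror R=32): x=3827/272 (≈14.0699) theta=-6251/4352 (≈-1.4364)
After 7 (propagate distance d=17 (to screen)): x=-45035/4352 (≈-10.3481) theta=-6251/4352 (≈-1.4364)
Rounded to 4 decimal places: x = -10.3481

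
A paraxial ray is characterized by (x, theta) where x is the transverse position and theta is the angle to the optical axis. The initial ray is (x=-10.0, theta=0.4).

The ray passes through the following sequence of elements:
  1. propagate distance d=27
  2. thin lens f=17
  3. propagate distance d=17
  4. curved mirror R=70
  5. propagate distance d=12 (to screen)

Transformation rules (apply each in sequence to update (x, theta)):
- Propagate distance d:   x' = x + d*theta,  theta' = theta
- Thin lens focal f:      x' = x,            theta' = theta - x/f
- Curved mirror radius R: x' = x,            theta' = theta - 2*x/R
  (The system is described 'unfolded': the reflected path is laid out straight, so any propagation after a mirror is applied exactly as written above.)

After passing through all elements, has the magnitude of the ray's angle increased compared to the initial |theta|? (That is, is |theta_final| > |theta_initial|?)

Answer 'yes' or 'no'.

Initial: x=-10.0000 theta=0.4000
After 1 (propagate distance d=27): x=0.8000 theta=0.4000
After 2 (thin lens f=17): x=0.8000 theta=6/17 (≈0.3529)
After 3 (propagate distance d=17): x=6.8000 theta=6/17 (≈0.3529)
After 4 (curved mirror R=70): x=6.8000 theta=472/2975 (≈0.1587)
After 5 (propagate distance d=12 (to screen)): x=25894/2975 (≈8.7039) theta=472/2975 (≈0.1587)
|theta_initial|=0.4000 |theta_final|=472/2975 (≈0.1587) -> not increased

Answer: no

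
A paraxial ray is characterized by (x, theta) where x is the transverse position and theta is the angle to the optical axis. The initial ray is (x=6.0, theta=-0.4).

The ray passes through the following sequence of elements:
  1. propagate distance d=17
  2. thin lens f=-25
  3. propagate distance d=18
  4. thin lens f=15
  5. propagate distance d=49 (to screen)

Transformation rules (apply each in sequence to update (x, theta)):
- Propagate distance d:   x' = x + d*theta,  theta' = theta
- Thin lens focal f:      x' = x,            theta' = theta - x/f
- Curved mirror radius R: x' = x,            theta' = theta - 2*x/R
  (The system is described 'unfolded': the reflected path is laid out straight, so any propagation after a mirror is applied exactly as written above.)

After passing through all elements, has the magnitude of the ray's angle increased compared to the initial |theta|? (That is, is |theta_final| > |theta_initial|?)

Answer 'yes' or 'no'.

Answer: no

Derivation:
Initial: x=6.0000 theta=-0.4000
After 1 (propagate distance d=17): x=-0.8000 theta=-0.4000
After 2 (thin lens f=-25): x=-0.8000 theta=-0.4320
After 3 (propagate distance d=18): x=-8.5760 theta=-0.4320
After 4 (thin lens f=15): x=-8.5760 theta=262/1875 (≈0.1397)
After 5 (propagate distance d=49 (to screen)): x=-3242/1875 (≈-1.7291) theta=262/1875 (≈0.1397)
|theta_initial|=0.4000 |theta_final|=262/1875 (≈0.1397) -> not increased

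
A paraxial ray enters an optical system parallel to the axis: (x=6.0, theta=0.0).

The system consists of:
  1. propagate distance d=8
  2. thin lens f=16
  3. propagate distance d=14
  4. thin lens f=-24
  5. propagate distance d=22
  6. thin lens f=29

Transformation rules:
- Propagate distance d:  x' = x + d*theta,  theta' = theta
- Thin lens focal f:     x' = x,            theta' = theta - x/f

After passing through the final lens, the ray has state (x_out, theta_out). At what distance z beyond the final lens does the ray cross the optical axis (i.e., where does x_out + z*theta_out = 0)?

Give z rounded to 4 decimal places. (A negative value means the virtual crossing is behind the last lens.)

Answer: -62.5941

Derivation:
Initial: x=6.0000 theta=0.0000
After 1 (propagate distance d=8): x=6.0000 theta=0.0000
After 2 (thin lens f=16): x=6.0000 theta=-0.3750
After 3 (propagate distance d=14): x=0.7500 theta=-0.3750
After 4 (thin lens f=-24): x=0.7500 theta=-11/32 (≈-0.3438)
After 5 (propagate distance d=22): x=-6.8125 theta=-11/32 (≈-0.3438)
After 6 (thin lens f=29): x=-6.8125 theta=-101/928 (≈-0.1088)
z_focus = -x_out/theta_out = -(-6.8125)/(-101/928) = -6322/101 ≈ -62.5941
Rounded to 4 decimal places: z = -62.5941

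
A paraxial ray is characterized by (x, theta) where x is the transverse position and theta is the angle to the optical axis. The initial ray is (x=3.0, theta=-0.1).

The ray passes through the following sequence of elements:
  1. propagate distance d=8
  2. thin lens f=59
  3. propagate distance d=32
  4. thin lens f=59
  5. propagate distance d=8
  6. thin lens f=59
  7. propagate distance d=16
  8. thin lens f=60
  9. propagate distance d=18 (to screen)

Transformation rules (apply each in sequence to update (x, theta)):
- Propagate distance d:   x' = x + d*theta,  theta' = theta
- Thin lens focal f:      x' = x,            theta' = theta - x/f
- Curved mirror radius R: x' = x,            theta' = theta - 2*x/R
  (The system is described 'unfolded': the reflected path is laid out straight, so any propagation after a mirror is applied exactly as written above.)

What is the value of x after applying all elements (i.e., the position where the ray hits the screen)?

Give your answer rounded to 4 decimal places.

Answer: -3.5374

Derivation:
Initial: x=3.0000 theta=-0.1000
After 1 (propagate distance d=8): x=2.2000 theta=-0.1000
After 2 (thin lens f=59): x=2.2000 theta=-81/590 (≈-0.1373)
After 3 (propagate distance d=32): x=-647/295 (≈-2.1932) theta=-81/590 (≈-0.1373)
After 4 (thin lens f=59): x=-647/295 (≈-2.1932) theta=-697/6962 (≈-0.1001)
After 5 (propagate distance d=8): x=-52113/17405 (≈-2.9941) theta=-697/6962 (≈-0.1001)
After 6 (thin lens f=59): x=-52113/17405 (≈-2.9941) theta=-101389/2053790 (≈-0.0494)
After 7 (propagate distance d=16): x=-3885779/1026895 (≈-3.7840) theta=-101389/2053790 (≈-0.0494)
After 8 (thin lens f=60): x=-3885779/1026895 (≈-3.7840) theta=844109/61613700 (≈0.0137)
After 9 (propagate distance d=18 (to screen)): x=-36325463/10268950 (≈-3.5374) theta=844109/61613700 (≈0.0137)
Rounded to 4 decimal places: x = -3.5374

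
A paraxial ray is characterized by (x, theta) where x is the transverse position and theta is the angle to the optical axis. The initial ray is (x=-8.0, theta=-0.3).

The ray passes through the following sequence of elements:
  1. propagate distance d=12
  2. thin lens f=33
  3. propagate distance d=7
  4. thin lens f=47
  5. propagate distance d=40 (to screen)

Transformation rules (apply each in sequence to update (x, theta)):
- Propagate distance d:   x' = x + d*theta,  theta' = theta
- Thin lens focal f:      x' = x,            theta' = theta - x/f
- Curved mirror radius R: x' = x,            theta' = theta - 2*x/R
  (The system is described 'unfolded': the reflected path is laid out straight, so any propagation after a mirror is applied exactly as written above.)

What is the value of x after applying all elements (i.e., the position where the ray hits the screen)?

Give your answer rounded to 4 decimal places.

Initial: x=-8.0000 theta=-0.3000
After 1 (propagate distance d=12): x=-11.6000 theta=-0.3000
After 2 (thin lens f=33): x=-11.6000 theta=17/330 (≈0.0515)
After 3 (propagate distance d=7): x=-3709/330 (≈-11.2394) theta=17/330 (≈0.0515)
After 4 (thin lens f=47): x=-3709/330 (≈-11.2394) theta=2254/7755 (≈0.2907)
After 5 (propagate distance d=40 (to screen)): x=1999/5170 (≈0.3867) theta=2254/7755 (≈0.2907)
Rounded to 4 decimal places: x = 0.3867

Answer: 0.3867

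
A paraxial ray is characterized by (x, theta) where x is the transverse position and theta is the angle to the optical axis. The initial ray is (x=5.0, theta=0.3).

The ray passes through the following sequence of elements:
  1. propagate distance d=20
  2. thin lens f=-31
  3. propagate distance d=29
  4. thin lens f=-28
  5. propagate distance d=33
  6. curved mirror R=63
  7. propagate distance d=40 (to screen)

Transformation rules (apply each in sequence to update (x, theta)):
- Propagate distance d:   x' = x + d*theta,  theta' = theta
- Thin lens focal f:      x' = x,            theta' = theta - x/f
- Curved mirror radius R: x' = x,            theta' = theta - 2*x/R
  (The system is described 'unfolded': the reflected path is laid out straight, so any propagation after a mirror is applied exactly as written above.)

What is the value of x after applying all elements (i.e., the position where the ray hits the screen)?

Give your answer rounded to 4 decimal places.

Answer: 45.5753

Derivation:
Initial: x=5.0000 theta=0.3000
After 1 (propagate distance d=20): x=11.0000 theta=0.3000
After 2 (thin lens f=-31): x=11.0000 theta=203/310 (≈0.6548)
After 3 (propagate distance d=29): x=9297/310 (≈29.9903) theta=203/310 (≈0.6548)
After 4 (thin lens f=-28): x=9297/310 (≈29.9903) theta=14981/8680 (≈1.7259)
After 5 (propagate distance d=33): x=754689/8680 (≈86.9457) theta=14981/8680 (≈1.7259)
After 6 (curved mirror R=63): x=754689/8680 (≈86.9457) theta=-37705/36456 (≈-1.0343)
After 7 (propagate distance d=40 (to screen)): x=8307469/182280 (≈45.5753) theta=-37705/36456 (≈-1.0343)
Rounded to 4 decimal places: x = 45.5753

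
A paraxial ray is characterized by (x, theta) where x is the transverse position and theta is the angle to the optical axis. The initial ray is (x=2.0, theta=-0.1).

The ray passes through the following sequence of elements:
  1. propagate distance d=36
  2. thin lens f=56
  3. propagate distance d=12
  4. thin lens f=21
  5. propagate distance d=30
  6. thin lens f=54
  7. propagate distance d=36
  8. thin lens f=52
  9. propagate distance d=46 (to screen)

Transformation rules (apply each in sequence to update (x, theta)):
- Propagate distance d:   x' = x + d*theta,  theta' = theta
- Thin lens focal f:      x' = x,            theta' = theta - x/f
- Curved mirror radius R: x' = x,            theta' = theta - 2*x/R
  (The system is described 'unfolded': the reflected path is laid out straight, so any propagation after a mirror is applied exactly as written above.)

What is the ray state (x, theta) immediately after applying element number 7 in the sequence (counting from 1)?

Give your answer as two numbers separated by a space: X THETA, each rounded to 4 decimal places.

Answer: 1.2776 0.0658

Derivation:
Initial: x=2.0000 theta=-0.1000
After 1 (propagate distance d=36): x=-1.6000 theta=-0.1000
After 2 (thin lens f=56): x=-1.6000 theta=-1/14 (≈-0.0714)
After 3 (propagate distance d=12): x=-86/35 (≈-2.4571) theta=-1/14 (≈-0.0714)
After 4 (thin lens f=21): x=-86/35 (≈-2.4571) theta=67/1470 (≈0.0456)
After 5 (propagate distance d=30): x=-267/245 (≈-1.0898) theta=67/1470 (≈0.0456)
After 6 (thin lens f=54): x=-267/245 (≈-1.0898) theta=29/441 (≈0.0658)
After 7 (propagate distance d=36): x=313/245 (≈1.2776) theta=29/441 (≈0.0658)
Rounded to 4 decimal places: x = 1.2776, theta = 0.0658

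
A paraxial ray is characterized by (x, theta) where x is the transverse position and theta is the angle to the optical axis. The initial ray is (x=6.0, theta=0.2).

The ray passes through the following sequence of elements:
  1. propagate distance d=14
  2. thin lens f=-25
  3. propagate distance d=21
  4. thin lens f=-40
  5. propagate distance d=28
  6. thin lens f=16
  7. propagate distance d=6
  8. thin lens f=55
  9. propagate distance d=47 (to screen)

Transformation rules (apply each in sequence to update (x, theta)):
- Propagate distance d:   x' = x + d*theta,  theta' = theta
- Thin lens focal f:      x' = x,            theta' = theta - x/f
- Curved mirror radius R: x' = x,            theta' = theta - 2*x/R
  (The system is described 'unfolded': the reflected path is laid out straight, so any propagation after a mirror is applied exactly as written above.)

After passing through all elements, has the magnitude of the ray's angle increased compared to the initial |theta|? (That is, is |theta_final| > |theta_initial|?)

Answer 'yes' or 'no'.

Answer: yes

Derivation:
Initial: x=6.0000 theta=0.2000
After 1 (propagate distance d=14): x=8.8000 theta=0.2000
After 2 (thin lens f=-25): x=8.8000 theta=0.5520
After 3 (propagate distance d=21): x=20.3920 theta=0.5520
After 4 (thin lens f=-40): x=20.3920 theta=1.0618
After 5 (propagate distance d=28): x=50.1224 theta=1.0618
After 6 (thin lens f=16): x=50.1224 theta=-41417/20000 (≈-2.0709)
After 7 (propagate distance d=6): x=37.6973 theta=-41417/20000 (≈-2.0709)
After 8 (thin lens f=55): x=37.6973 theta=-3031881/1100000 (≈-2.7563)
After 9 (propagate distance d=47 (to screen)): x=-101031377/1100000 (≈-91.8467) theta=-3031881/1100000 (≈-2.7563)
|theta_initial|=0.2000 |theta_final|=3031881/1100000 (≈2.7563) -> increased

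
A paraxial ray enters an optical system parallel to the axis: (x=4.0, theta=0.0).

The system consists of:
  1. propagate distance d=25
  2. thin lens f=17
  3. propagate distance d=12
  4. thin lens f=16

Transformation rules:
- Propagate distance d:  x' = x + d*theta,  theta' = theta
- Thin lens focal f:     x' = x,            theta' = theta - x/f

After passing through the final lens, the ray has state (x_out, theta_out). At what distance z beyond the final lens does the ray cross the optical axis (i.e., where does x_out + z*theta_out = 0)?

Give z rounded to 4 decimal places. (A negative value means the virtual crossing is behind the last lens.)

Initial: x=4.0000 theta=0.0000
After 1 (propagate distance d=25): x=4.0000 theta=0.0000
After 2 (thin lens f=17): x=4.0000 theta=-4/17 (≈-0.2353)
After 3 (propagate distance d=12): x=20/17 (≈1.1765) theta=-4/17 (≈-0.2353)
After 4 (thin lens f=16): x=20/17 (≈1.1765) theta=-21/68 (≈-0.3088)
z_focus = -x_out/theta_out = -(20/17)/(-21/68) = 80/21 ≈ 3.8095
Rounded to 4 decimal places: z = 3.8095

Answer: 3.8095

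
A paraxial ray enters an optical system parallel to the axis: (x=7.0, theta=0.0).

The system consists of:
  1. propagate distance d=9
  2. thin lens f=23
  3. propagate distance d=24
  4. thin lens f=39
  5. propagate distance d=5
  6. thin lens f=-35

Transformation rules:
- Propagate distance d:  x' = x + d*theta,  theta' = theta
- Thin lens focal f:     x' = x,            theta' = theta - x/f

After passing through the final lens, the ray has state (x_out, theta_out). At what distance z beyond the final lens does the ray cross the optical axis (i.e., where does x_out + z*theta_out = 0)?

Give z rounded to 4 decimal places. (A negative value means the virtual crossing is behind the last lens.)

Answer: -5.1411

Derivation:
Initial: x=7.0000 theta=0.0000
After 1 (propagate distance d=9): x=7.0000 theta=0.0000
After 2 (thin lens f=23): x=7.0000 theta=-7/23 (≈-0.3043)
After 3 (propagate distance d=24): x=-7/23 (≈-0.3043) theta=-7/23 (≈-0.3043)
After 4 (thin lens f=39): x=-7/23 (≈-0.3043) theta=-266/897 (≈-0.2965)
After 5 (propagate distance d=5): x=-1603/897 (≈-1.7871) theta=-266/897 (≈-0.2965)
After 6 (thin lens f=-35): x=-1603/897 (≈-1.7871) theta=-1559/4485 (≈-0.3476)
z_focus = -x_out/theta_out = -(-1603/897)/(-1559/4485) = -8015/1559 ≈ -5.1411
Rounded to 4 decimal places: z = -5.1411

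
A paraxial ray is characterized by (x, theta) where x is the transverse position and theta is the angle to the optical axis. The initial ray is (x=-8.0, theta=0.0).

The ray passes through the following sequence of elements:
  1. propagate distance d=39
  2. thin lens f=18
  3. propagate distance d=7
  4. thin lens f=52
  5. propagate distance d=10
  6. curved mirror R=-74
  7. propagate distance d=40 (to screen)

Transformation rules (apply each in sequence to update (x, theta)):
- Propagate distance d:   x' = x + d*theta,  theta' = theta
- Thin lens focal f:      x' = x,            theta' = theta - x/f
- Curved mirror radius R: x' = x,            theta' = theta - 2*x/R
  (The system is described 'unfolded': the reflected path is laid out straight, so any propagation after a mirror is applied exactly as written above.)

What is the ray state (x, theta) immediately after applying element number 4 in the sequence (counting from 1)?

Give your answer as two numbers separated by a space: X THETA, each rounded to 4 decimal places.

Answer: -4.8889 0.5385

Derivation:
Initial: x=-8.0000 theta=0.0000
After 1 (propagate distance d=39): x=-8.0000 theta=0.0000
After 2 (thin lens f=18): x=-8.0000 theta=4/9 (≈0.4444)
After 3 (propagate distance d=7): x=-44/9 (≈-4.8889) theta=4/9 (≈0.4444)
After 4 (thin lens f=52): x=-44/9 (≈-4.8889) theta=7/13 (≈0.5385)
Rounded to 4 decimal places: x = -4.8889, theta = 0.5385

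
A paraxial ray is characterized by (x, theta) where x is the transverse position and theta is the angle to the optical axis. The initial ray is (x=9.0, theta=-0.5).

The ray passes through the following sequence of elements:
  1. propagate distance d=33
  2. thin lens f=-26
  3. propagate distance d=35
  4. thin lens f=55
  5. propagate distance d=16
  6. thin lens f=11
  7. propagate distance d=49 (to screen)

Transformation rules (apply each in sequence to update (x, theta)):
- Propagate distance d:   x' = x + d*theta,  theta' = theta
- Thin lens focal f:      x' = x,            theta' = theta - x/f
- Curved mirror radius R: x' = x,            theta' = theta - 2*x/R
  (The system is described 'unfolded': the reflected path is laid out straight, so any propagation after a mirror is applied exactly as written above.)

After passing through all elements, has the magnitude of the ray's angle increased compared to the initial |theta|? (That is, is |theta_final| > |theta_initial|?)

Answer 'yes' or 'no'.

Initial: x=9.0000 theta=-0.5000
After 1 (propagate distance d=33): x=-7.5000 theta=-0.5000
After 2 (thin lens f=-26): x=-7.5000 theta=-41/52 (≈-0.7885)
After 3 (propagate distance d=35): x=-1825/52 (≈-35.0962) theta=-41/52 (≈-0.7885)
After 4 (thin lens f=55): x=-1825/52 (≈-35.0962) theta=-43/286 (≈-0.1503)
After 5 (propagate distance d=16): x=-21451/572 (≈-37.5017) theta=-43/286 (≈-0.1503)
After 6 (thin lens f=11): x=-21451/572 (≈-37.5017) theta=20505/6292 (≈3.2589)
After 7 (propagate distance d=49 (to screen)): x=192196/1573 (≈122.1844) theta=20505/6292 (≈3.2589)
|theta_initial|=0.5000 |theta_final|=20505/6292 (≈3.2589) -> increased

Answer: yes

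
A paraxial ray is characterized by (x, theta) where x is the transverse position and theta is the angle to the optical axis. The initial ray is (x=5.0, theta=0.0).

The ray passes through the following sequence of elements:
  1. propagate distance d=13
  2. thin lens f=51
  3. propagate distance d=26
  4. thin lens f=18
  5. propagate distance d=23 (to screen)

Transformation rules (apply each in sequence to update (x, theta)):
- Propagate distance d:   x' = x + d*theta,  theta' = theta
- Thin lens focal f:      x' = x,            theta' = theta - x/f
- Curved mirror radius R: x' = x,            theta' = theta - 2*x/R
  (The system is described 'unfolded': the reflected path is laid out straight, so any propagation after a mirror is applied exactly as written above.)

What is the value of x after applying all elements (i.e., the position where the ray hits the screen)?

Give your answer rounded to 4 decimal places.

Initial: x=5.0000 theta=0.0000
After 1 (propagate distance d=13): x=5.0000 theta=0.0000
After 2 (thin lens f=51): x=5.0000 theta=-5/51 (≈-0.0980)
After 3 (propagate distance d=26): x=125/51 (≈2.4510) theta=-5/51 (≈-0.0980)
After 4 (thin lens f=18): x=125/51 (≈2.4510) theta=-215/918 (≈-0.2342)
After 5 (propagate distance d=23 (to screen)): x=-2695/918 (≈-2.9357) theta=-215/918 (≈-0.2342)
Rounded to 4 decimal places: x = -2.9357

Answer: -2.9357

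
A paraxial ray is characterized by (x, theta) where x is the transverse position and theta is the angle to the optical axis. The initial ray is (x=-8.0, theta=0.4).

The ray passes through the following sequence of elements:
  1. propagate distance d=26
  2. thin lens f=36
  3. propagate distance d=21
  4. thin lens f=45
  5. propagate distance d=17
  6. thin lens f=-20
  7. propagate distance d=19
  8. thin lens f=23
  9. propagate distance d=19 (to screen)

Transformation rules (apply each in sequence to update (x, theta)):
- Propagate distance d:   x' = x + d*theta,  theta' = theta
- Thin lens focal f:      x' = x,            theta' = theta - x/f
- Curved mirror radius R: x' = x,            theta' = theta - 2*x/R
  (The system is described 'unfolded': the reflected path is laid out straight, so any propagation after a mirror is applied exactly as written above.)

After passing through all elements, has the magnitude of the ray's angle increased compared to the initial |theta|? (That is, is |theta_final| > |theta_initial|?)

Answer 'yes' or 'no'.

Answer: no

Derivation:
Initial: x=-8.0000 theta=0.4000
After 1 (propagate distance d=26): x=2.4000 theta=0.4000
After 2 (thin lens f=36): x=2.4000 theta=1/3 (≈0.3333)
After 3 (propagate distance d=21): x=9.4000 theta=1/3 (≈0.3333)
After 4 (thin lens f=45): x=9.4000 theta=28/225 (≈0.1244)
After 5 (propagate distance d=17): x=2591/225 (≈11.5156) theta=28/225 (≈0.1244)
After 6 (thin lens f=-20): x=2591/225 (≈11.5156) theta=3151/4500 (≈0.7002)
After 7 (propagate distance d=19): x=111689/4500 (≈24.8198) theta=3151/4500 (≈0.7002)
After 8 (thin lens f=23): x=111689/4500 (≈24.8198) theta=-3268/8625 (≈-0.3789)
After 9 (propagate distance d=19 (to screen)): x=1823743/103500 (≈17.6207) theta=-3268/8625 (≈-0.3789)
|theta_initial|=0.4000 |theta_final|=3268/8625 (≈0.3789) -> not increased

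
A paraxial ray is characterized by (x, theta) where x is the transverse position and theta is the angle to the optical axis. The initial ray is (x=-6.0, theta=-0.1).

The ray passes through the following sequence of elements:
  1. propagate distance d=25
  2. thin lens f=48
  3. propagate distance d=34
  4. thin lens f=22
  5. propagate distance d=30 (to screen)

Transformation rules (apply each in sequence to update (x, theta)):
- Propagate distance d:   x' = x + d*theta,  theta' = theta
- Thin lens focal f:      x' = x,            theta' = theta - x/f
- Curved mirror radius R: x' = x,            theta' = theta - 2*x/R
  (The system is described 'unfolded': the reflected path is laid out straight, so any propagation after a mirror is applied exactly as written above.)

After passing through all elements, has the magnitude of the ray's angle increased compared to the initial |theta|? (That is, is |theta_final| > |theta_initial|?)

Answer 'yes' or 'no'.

Initial: x=-6.0000 theta=-0.1000
After 1 (propagate distance d=25): x=-8.5000 theta=-0.1000
After 2 (thin lens f=48): x=-8.5000 theta=37/480 (≈0.0771)
After 3 (propagate distance d=34): x=-1411/240 (≈-5.8792) theta=37/480 (≈0.0771)
After 4 (thin lens f=22): x=-1411/240 (≈-5.8792) theta=303/880 (≈0.3443)
After 5 (propagate distance d=30 (to screen)): x=11749/2640 (≈4.4504) theta=303/880 (≈0.3443)
|theta_initial|=0.1000 |theta_final|=303/880 (≈0.3443) -> increased

Answer: yes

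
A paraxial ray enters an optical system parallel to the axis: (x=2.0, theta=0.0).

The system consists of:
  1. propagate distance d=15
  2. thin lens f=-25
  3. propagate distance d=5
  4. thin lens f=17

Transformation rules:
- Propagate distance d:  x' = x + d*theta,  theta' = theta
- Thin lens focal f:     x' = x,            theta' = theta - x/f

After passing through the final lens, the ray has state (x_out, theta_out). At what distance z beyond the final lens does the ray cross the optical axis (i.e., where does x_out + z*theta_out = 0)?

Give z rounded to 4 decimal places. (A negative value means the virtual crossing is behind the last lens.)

Answer: 39.2308

Derivation:
Initial: x=2.0000 theta=0.0000
After 1 (propagate distance d=15): x=2.0000 theta=0.0000
After 2 (thin lens f=-25): x=2.0000 theta=0.0800
After 3 (propagate distance d=5): x=2.4000 theta=0.0800
After 4 (thin lens f=17): x=2.4000 theta=-26/425 (≈-0.0612)
z_focus = -x_out/theta_out = -(2.4000)/(-26/425) = 510/13 ≈ 39.2308
Rounded to 4 decimal places: z = 39.2308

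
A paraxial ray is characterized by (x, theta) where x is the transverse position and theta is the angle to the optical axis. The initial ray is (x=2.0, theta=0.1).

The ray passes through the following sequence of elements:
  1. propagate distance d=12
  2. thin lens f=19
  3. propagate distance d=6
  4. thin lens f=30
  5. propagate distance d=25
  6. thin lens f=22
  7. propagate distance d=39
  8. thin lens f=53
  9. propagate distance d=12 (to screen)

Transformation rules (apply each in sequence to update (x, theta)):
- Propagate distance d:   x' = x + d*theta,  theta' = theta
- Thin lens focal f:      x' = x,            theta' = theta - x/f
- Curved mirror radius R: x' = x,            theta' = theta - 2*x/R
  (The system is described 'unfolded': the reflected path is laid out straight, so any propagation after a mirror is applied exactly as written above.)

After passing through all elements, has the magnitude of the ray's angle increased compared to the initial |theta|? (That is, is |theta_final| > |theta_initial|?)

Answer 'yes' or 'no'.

Answer: no

Derivation:
Initial: x=2.0000 theta=0.1000
After 1 (propagate distance d=12): x=3.2000 theta=0.1000
After 2 (thin lens f=19): x=3.2000 theta=-13/190 (≈-0.0684)
After 3 (propagate distance d=6): x=53/19 (≈2.7895) theta=-13/190 (≈-0.0684)
After 4 (thin lens f=30): x=53/19 (≈2.7895) theta=-46/285 (≈-0.1614)
After 5 (propagate distance d=25): x=-71/57 (≈-1.2456) theta=-46/285 (≈-0.1614)
After 6 (thin lens f=22): x=-71/57 (≈-1.2456) theta=-219/2090 (≈-0.1048)
After 7 (propagate distance d=39): x=-33433/6270 (≈-5.3322) theta=-219/2090 (≈-0.1048)
After 8 (thin lens f=53): x=-33433/6270 (≈-5.3322) theta=-694/166155 (≈-0.0042)
After 9 (propagate distance d=12 (to screen)): x=-357721/66462 (≈-5.3823) theta=-694/166155 (≈-0.0042)
|theta_initial|=0.1000 |theta_final|=694/166155 (≈0.0042) -> not increased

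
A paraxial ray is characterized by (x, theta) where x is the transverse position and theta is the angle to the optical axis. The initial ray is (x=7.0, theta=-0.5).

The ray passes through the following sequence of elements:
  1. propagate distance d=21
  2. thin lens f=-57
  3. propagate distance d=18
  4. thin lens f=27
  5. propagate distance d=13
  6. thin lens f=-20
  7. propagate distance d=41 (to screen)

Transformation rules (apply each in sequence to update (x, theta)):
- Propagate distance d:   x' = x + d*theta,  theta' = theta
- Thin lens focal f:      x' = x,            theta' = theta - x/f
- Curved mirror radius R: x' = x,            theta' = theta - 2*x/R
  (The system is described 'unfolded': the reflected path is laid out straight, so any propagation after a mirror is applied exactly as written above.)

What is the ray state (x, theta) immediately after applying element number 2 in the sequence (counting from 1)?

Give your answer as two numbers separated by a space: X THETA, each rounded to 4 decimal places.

Answer: -3.5000 -0.5614

Derivation:
Initial: x=7.0000 theta=-0.5000
After 1 (propagate distance d=21): x=-3.5000 theta=-0.5000
After 2 (thin lens f=-57): x=-3.5000 theta=-32/57 (≈-0.5614)
Rounded to 4 decimal places: x = -3.5000, theta = -0.5614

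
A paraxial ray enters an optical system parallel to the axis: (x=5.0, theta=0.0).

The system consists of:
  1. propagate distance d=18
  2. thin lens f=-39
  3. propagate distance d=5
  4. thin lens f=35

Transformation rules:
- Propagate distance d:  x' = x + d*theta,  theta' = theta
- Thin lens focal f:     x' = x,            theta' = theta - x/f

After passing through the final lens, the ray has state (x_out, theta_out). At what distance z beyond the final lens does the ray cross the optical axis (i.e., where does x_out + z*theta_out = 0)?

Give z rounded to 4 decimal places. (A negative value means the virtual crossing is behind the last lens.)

Initial: x=5.0000 theta=0.0000
After 1 (propagate distance d=18): x=5.0000 theta=0.0000
After 2 (thin lens f=-39): x=5.0000 theta=5/39 (≈0.1282)
After 3 (propagate distance d=5): x=220/39 (≈5.6410) theta=5/39 (≈0.1282)
After 4 (thin lens f=35): x=220/39 (≈5.6410) theta=-3/91 (≈-0.0330)
z_focus = -x_out/theta_out = -(220/39)/(-3/91) = 1540/9 ≈ 171.1111
Rounded to 4 decimal places: z = 171.1111

Answer: 171.1111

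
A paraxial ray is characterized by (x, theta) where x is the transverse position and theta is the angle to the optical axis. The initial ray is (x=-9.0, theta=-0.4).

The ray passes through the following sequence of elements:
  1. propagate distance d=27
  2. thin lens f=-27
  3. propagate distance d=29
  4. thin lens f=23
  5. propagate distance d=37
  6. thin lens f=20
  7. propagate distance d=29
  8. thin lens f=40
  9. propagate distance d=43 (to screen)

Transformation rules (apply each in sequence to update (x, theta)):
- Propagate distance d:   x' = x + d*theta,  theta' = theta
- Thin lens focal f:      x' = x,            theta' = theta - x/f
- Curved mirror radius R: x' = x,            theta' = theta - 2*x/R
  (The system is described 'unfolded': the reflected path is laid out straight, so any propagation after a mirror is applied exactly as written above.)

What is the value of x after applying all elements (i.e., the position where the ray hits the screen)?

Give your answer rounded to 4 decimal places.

Answer: 68.1137

Derivation:
Initial: x=-9.0000 theta=-0.4000
After 1 (propagate distance d=27): x=-19.8000 theta=-0.4000
After 2 (thin lens f=-27): x=-19.8000 theta=-17/15 (≈-1.1333)
After 3 (propagate distance d=29): x=-158/3 (≈-52.6667) theta=-17/15 (≈-1.1333)
After 4 (thin lens f=23): x=-158/3 (≈-52.6667) theta=133/115 (≈1.1565)
After 5 (propagate distance d=37): x=-3407/345 (≈-9.8754) theta=133/115 (≈1.1565)
After 6 (thin lens f=20): x=-3407/345 (≈-9.8754) theta=11387/6900 (≈1.6503)
After 7 (propagate distance d=29): x=87361/2300 (≈37.9830) theta=11387/6900 (≈1.6503)
After 8 (thin lens f=40): x=87361/2300 (≈37.9830) theta=193397/276000 (≈0.7007)
After 9 (propagate distance d=43 (to screen)): x=18799391/276000 (≈68.1137) theta=193397/276000 (≈0.7007)
Rounded to 4 decimal places: x = 68.1137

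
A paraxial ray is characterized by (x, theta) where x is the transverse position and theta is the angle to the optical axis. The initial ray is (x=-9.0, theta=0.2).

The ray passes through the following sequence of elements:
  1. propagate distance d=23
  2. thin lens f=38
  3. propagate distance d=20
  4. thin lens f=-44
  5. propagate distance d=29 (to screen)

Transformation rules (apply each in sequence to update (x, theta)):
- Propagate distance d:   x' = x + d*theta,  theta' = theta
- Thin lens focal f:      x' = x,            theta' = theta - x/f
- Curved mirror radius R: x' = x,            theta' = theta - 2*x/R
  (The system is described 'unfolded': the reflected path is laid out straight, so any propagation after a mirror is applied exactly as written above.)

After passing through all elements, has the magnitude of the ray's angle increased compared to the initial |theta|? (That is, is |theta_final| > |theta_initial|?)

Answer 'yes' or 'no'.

Answer: yes

Derivation:
Initial: x=-9.0000 theta=0.2000
After 1 (propagate distance d=23): x=-4.4000 theta=0.2000
After 2 (thin lens f=38): x=-4.4000 theta=6/19 (≈0.3158)
After 3 (propagate distance d=20): x=182/95 (≈1.9158) theta=6/19 (≈0.3158)
After 4 (thin lens f=-44): x=182/95 (≈1.9158) theta=751/2090 (≈0.3593)
After 5 (propagate distance d=29 (to screen)): x=1357/110 (≈12.3364) theta=751/2090 (≈0.3593)
|theta_initial|=0.2000 |theta_final|=751/2090 (≈0.3593) -> increased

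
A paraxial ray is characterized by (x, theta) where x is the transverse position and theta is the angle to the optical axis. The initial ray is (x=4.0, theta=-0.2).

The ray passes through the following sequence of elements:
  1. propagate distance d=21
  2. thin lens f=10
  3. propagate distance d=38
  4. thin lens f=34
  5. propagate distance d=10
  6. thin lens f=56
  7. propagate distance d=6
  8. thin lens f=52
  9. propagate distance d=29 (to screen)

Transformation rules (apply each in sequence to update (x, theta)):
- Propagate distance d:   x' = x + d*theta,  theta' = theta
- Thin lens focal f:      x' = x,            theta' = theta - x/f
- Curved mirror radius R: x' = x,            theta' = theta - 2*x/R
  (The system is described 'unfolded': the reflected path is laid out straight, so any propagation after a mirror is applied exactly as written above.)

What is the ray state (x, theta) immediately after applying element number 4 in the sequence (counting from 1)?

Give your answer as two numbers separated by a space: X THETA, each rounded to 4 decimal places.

Answer: -7.0400 0.0271

Derivation:
Initial: x=4.0000 theta=-0.2000
After 1 (propagate distance d=21): x=-0.2000 theta=-0.2000
After 2 (thin lens f=10): x=-0.2000 theta=-0.1800
After 3 (propagate distance d=38): x=-7.0400 theta=-0.1800
After 4 (thin lens f=34): x=-7.0400 theta=23/850 (≈0.0271)
Rounded to 4 decimal places: x = -7.0400, theta = 0.0271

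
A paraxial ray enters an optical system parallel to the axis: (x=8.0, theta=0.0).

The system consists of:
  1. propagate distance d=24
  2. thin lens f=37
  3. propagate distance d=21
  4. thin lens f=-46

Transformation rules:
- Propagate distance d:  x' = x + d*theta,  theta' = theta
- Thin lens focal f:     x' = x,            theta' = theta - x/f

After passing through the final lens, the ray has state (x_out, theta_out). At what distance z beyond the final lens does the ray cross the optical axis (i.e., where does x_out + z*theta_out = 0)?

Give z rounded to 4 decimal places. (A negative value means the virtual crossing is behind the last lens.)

Answer: 24.5333

Derivation:
Initial: x=8.0000 theta=0.0000
After 1 (propagate distance d=24): x=8.0000 theta=0.0000
After 2 (thin lens f=37): x=8.0000 theta=-8/37 (≈-0.2162)
After 3 (propagate distance d=21): x=128/37 (≈3.4595) theta=-8/37 (≈-0.2162)
After 4 (thin lens f=-46): x=128/37 (≈3.4595) theta=-120/851 (≈-0.1410)
z_focus = -x_out/theta_out = -(128/37)/(-120/851) = 368/15 ≈ 24.5333
Rounded to 4 decimal places: z = 24.5333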